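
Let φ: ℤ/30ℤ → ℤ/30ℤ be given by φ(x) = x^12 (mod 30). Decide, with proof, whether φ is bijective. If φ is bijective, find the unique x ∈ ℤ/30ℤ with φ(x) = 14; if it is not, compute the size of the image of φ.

8

φ(2): Repeated squaring mod 30: 2^1 ≡ 2, 2^2 ≡ 2² = 4, 2^4 ≡ 4² = 16, 2^8 ≡ 16² = 256 ≡ 16. Since 12 = 8 + 4, 2^12 ≡ 16·16: 16·16 = 256 ≡ 16. So 2^12 ≡ 16 (mod 30).
φ(4): Repeated squaring mod 30: 4^1 ≡ 4, 4^2 ≡ 4² = 16, 4^4 ≡ 16² = 256 ≡ 16, 4^8 ≡ 16² = 256 ≡ 16. Since 12 = 8 + 4, 4^12 ≡ 16·16: 16·16 = 256 ≡ 16. So 4^12 ≡ 16 (mod 30).
So φ(2) = φ(4) = 16 while 2 ≠ 4, hence φ is not injective, hence not bijective.
Since φ is not bijective, we determine |image(φ)|. Computing x^12 mod 30 for each x (by repeated squaring, reducing mod 30 at every step), the values φ(0), φ(1), …, φ(29) are: 0, 1, 16, 21, 16, 25, 6, 1, 16, 21, 10, 1, 6, 1, 16, 15, 16, 1, 6, 1, 10, 21, 16, 1, 6, 25, 16, 21, 16, 1.
The distinct values are {0, 1, 6, 10, 15, 16, 21, 25}; there are 8 of them.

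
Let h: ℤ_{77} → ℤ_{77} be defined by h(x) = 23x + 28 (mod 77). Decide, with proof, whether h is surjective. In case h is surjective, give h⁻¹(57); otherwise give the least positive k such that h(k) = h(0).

By definition, surjectivity means every element of the codomain has a preimage under h.
Since gcd(23, 77) = 1, 23 is invertible modulo 77. Euclid's algorithm: 77 = 3·23 + 8, 23 = 2·8 + 7, 8 = 1·7 + 1; back-substituting gives 1 = 67·23 − 20·77, so 23⁻¹ ≡ 67 (mod 77).
Then y ↦ 67(y − 28) is a two-sided inverse to h, so every y ∈ ℤ_{77} has a preimage.
Thus h is surjective.
Since h is surjective, we find h⁻¹(57): we need 23x ≡ 57 − 28 ≡ 29 (mod 77). Using 23⁻¹ = 67: x ≡ 67·29 = 1943 = 25·77 + 18, so x = 18.
Check: h(18) = 23·18 + 28 = 442 = 5·77 + 57 ≡ 57 (mod 77).

18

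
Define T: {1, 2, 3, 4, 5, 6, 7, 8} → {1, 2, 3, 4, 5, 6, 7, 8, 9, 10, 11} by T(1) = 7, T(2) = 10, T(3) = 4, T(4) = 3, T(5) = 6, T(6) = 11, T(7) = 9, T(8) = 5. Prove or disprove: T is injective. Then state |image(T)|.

8

The values T(1), …, T(8) are 7, 10, 4, 3, 6, 11, 9, 5 — all distinct.
So T(s) = T(t) only when s = t, and T is injective.
The image of T is {3, 4, 5, 6, 7, 9, 10, 11}, which has 8 elements.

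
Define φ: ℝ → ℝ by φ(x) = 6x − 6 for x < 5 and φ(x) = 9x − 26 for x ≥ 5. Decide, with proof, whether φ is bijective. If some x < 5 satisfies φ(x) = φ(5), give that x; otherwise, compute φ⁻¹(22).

25/6

Both pieces are strictly increasing (slopes 6 and 9), so each is injective on its own interval.
The left piece maps (−∞, 5) onto (−∞, 24); the right piece maps [5, ∞) onto [19, ∞).
These images overlap. In particular φ(5) = 19 (right piece), and solving 6x − 6 = 19 on the left piece gives x = 25/6 < 5.
So φ(25/6) = φ(5) with 25/6 ≠ 5, and φ is not injective, hence not bijective. This x = 25/6 is the requested value below 5.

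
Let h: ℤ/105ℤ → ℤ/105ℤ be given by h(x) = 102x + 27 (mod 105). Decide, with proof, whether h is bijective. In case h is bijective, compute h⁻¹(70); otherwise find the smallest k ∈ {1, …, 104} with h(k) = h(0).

35

By definition, h is injective when h(s) = h(t) forces s = t.
We have gcd(102, 105) = 3 > 1. Taking s = 0 and t = 35: h(0) = 27 and h(35) = 102·35 + 27 = 3597 ≡ 27 (mod 105).
So h(0) = h(35) while 0 ≠ 35, hence h is not injective, hence not bijective.
Since h is not bijective, we find the least positive k with h(k) = h(0): this means 102k ≡ 0 (mod 105), i.e. 105 ∣ 102k. Since gcd(102, 105) = 3, dividing through by 3 this holds exactly when 35 ∣ 34k, and as gcd(34, 35) = 1, exactly when 35 ∣ k.
The smallest positive such k is 35.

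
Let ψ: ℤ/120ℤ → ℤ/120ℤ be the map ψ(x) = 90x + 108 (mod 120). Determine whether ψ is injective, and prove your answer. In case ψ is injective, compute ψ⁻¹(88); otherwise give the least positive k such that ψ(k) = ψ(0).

4

We have gcd(90, 120) = 30 > 1. Taking a = 0 and b = 4: ψ(0) = 108 and ψ(4) = 90·4 + 108 = 468 ≡ 108 (mod 120).
So ψ(0) = ψ(4) while 0 ≠ 4, so ψ is not injective.
Since ψ is not injective, we find the least positive k with ψ(k) = ψ(0): this means 90k ≡ 0 (mod 120), i.e. 120 ∣ 90k. Since gcd(90, 120) = 30, dividing through by 30 this holds exactly when 4 ∣ 3k, and as gcd(3, 4) = 1, exactly when 4 ∣ k.
The smallest positive such k is 4.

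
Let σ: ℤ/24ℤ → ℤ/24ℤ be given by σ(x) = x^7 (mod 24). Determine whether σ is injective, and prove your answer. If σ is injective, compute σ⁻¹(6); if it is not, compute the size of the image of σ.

σ(0) = 0^7 = 0.
σ(6): Repeated squaring mod 24: 6^1 ≡ 6, 6^2 ≡ 6² = 36 ≡ 12, 6^4 ≡ 12² = 144 ≡ 0. Since 7 = 4 + 2 + 1, 6^7 ≡ 0·12·6: 0·12 = 0, then 0·6 = 0. So 6^7 ≡ 0 (mod 24).
So σ(0) = σ(6) = 0 while 0 ≠ 6, so σ is not injective.
Since σ is not injective, we determine |image(σ)|. Computing x^7 mod 24 for each x (by repeated squaring, reducing mod 24 at every step), the values σ(0), σ(1), …, σ(23) are: 0, 1, 8, 3, 16, 5, 0, 7, 8, 9, 16, 11, 0, 13, 8, 15, 16, 17, 0, 19, 8, 21, 16, 23.
The distinct values are {0, 1, 3, 5, 7, 8, 9, 11, 13, 15, 16, 17, 19, 21, 23}; there are 15 of them.

15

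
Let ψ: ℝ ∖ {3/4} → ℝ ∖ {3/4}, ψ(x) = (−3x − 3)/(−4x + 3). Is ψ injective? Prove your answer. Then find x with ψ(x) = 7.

Suppose ψ(a) = ψ(b). Cross-multiplying: (−3a − 3)(−4b + 3) = (−3b − 3)(−4a + 3).
Expanding both sides and cancelling the symmetric terms leaves −21·(a − b) = 0. Since −21 ≠ 0, a = b. So ψ is injective.
Solving ψ(x) = 7: cross-multiplying gives −3x − 3 = 7(−4x + 3), which rearranges to 25x = 24, so x = 24/25.

24/25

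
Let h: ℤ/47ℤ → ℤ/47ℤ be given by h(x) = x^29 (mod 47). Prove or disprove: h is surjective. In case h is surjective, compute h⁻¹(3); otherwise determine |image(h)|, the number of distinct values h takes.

Since 47 is prime, the nonzero elements of ℤ/47ℤ form a cyclic group of order 46.
As gcd(29, 46) = 1, raising to the 29th power is a bijection on this group: if s^29 ≡ t^29 then (st^{−1})^29 = 1, and the only element of order dividing gcd(29, 46) = 1 is 1, so s = t.
With h(0) = 0 this makes h injective on all of ℤ/47ℤ, hence bijective (finite equal-size domain and codomain). In particular h is surjective.
Since h is surjective, we find the preimage of 3. The inverse of x ↦ x^29 on (ℤ/47ℤ)^× is x ↦ x^27, because 29·27 = 783 = 17·46 + 1 ≡ 1 (mod 46) and x^{46} = 1 for x ≠ 0 (Fermat). So h⁻¹(3) = 3^27 mod 47.
Repeated squaring mod 47: 3^1 ≡ 3, 3^2 ≡ 3² = 9, 3^4 ≡ 9² = 81 ≡ 34, 3^8 ≡ 34² = 1156 ≡ 28, 3^16 ≡ 28² = 784 ≡ 32. Since 27 = 16 + 8 + 2 + 1, 3^27 ≡ 32·28·9·3: 32·28 = 896 ≡ 3, then 3·9 = 27, then 27·3 = 81 ≡ 34. So 3^27 ≡ 34 (mod 47).
Hence h⁻¹(3) = 34.

34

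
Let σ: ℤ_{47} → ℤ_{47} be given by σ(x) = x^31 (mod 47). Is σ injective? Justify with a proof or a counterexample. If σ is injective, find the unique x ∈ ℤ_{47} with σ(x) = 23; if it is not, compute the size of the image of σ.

41

Since 47 is prime, the nonzero elements of ℤ_{47} form a cyclic group of order 46.
As gcd(31, 46) = 1, raising to the 31st power is a bijection on this group: if u^31 ≡ v^31 then (uv^{−1})^31 = 1, and the only element of order dividing gcd(31, 46) = 1 is 1, so u = v.
With σ(0) = 0 this makes σ injective on all of ℤ_{47}, hence bijective (finite equal-size domain and codomain). In particular σ is injective.
Since σ is injective, we find the preimage of 23. The inverse of x ↦ x^31 on (ℤ_{47})^× is x ↦ x^3, because 31·3 = 93 = 2·46 + 1 ≡ 1 (mod 46) and x^{46} = 1 for x ≠ 0 (Fermat). So σ⁻¹(23) = 23^3 mod 47.
Repeated squaring mod 47: 23^1 ≡ 23, 23^2 ≡ 23² = 529 ≡ 12. Since 3 = 2 + 1, 23^3 ≡ 12·23: 12·23 = 276 ≡ 41. So 23^3 ≡ 41 (mod 47).
Hence σ⁻¹(23) = 41.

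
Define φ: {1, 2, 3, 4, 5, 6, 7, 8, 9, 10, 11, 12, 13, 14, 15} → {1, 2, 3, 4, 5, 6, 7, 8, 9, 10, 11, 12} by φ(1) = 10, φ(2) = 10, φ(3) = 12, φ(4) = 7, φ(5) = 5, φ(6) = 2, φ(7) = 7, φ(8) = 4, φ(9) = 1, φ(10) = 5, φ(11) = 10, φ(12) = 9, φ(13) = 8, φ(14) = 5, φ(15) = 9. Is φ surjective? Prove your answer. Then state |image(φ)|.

9

No element maps to 3, so φ is not surjective.
The image of φ is {1, 2, 4, 5, 7, 8, 9, 10, 12}, which has 9 elements.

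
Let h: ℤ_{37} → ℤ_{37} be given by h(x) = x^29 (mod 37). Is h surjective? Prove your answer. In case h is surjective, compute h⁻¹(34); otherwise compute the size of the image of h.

Since 37 is prime, the nonzero elements of ℤ_{37} form a cyclic group of order 36.
As gcd(29, 36) = 1, raising to the 29th power is a bijection on this group: if a^29 ≡ b^29 then (ab^{−1})^29 = 1, and the only element of order dividing gcd(29, 36) = 1 is 1, so a = b.
With h(0) = 0 this makes h injective on all of ℤ_{37}, hence bijective (finite equal-size domain and codomain). In particular h is surjective.
Since h is surjective, we find the preimage of 34. The inverse of x ↦ x^29 on (ℤ_{37})^× is x ↦ x^5, because 29·5 = 145 = 4·36 + 1 ≡ 1 (mod 36) and x^{36} = 1 for x ≠ 0 (Fermat). So h⁻¹(34) = 34^5 mod 37.
Repeated squaring mod 37: 34^1 ≡ 34, 34^2 ≡ 34² = 1156 ≡ 9, 34^4 ≡ 9² = 81 ≡ 7. Since 5 = 4 + 1, 34^5 ≡ 7·34: 7·34 = 238 ≡ 16. So 34^5 ≡ 16 (mod 37).
Hence h⁻¹(34) = 16.

16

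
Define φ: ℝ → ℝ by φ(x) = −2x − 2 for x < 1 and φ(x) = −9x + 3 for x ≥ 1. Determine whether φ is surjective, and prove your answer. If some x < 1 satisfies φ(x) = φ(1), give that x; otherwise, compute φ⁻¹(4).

-3

Both pieces are strictly decreasing (slopes −2 and −9), so each is injective on its own interval.
The left piece maps (−∞, 1) onto (−4, ∞); the right piece maps [1, ∞) onto (−∞, −6].
The union (−4, ∞) ∪ (−∞, −6] omits the interval between −4 and −6; in particular −4 has no preimage. So φ is not surjective.
Because the two images are disjoint, no x < 1 has φ(x) = φ(1), so we compute φ⁻¹(4): 4 lies in (−4, ∞), so solve −2x − 2 = 4: x = (4 + 2)/(−2) = −3.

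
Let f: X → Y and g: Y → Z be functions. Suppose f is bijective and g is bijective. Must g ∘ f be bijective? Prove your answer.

bijective

Injectivity: if g(f(s)) = g(f(t)) then f(s) = f(t) (g injective) so s = t (f injective).
Surjectivity: for c ∈ Z pick b with g(b) = c, then a with f(a) = b; then (g ∘ f)(a) = c.
So g ∘ f is bijective.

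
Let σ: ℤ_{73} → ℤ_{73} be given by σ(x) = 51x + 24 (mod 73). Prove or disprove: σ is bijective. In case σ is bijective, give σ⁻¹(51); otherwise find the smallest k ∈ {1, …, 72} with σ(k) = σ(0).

22

Suppose σ(u) = σ(v) in ℤ_{73}. Then 51u + 24 ≡ 51v + 24 (mod 73), so 51(u − v) ≡ 0 (mod 73).
Since gcd(51, 73) = 1, 51 is invertible modulo 73, so u − v ≡ 0 (mod 73), i.e. u = v.
We now compute 51⁻¹ mod 73 explicitly. Euclid's algorithm: 73 = 1·51 + 22, 51 = 2·22 + 7, 22 = 3·7 + 1; back-substituting gives 1 = 63·51 − 44·73, so 51⁻¹ ≡ 63 (mod 73).
Then y ↦ 63(y − 24) is a two-sided inverse to σ, so every y ∈ ℤ_{73} has a preimage.
Hence σ is bijective.
Since σ is bijective, we compute σ⁻¹(51): solve 51x + 24 ≡ 51 (mod 73), i.e. 51x ≡ 27 (mod 73).
Multiplying by 51⁻¹ = 63 gives x ≡ 63·27 = 1701 = 23·73 + 22 ≡ 22 (mod 73).
Check: σ(22) = 51·22 + 24 = 1146 = 15·73 + 51 ≡ 51 (mod 73).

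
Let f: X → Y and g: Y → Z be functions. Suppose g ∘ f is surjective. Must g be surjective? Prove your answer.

surjective

Let c ∈ Z. Since g ∘ f is surjective, some a ∈ X has g(f(a)) = c. Then b = f(a) ∈ Y satisfies g(b) = c. So g is surjective.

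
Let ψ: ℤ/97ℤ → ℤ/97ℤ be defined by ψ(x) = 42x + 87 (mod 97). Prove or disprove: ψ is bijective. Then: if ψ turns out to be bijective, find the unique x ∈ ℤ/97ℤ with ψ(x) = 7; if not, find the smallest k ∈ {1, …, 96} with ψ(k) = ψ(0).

By definition, ψ is injective if ψ(a) = ψ(b) implies a = b.
Suppose ψ(a) = ψ(b) in ℤ/97ℤ. Then 42a + 87 ≡ 42b + 87 (mod 97), therefore 42(a − b) ≡ 0 (mod 97).
Since gcd(42, 97) = 1, 42 is invertible modulo 97, hence a − b ≡ 0 (mod 97), i.e. a = b.
We now compute 42⁻¹ mod 97 explicitly. Euclid's algorithm: 97 = 2·42 + 13, 42 = 3·13 + 3, 13 = 4·3 + 1; back-substituting gives 1 = 67·42 − 29·97, so 42⁻¹ ≡ 67 (mod 97).
For any y ∈ ℤ/97ℤ, x = 67(y − 87) mod 97 satisfies ψ(x) = 42·67(y − 87) + 87 ≡ y (since 42·67 ≡ 1 mod 97). So every y has a preimage.
Hence ψ is bijective.
Since ψ is bijective, we compute ψ⁻¹(7): solve 42x + 87 ≡ 7 (mod 97), i.e. 42x ≡ 17 (mod 97).
Multiplying by 42⁻¹ = 67 gives x ≡ 67·17 = 1139 = 11·97 + 72 ≡ 72 (mod 97).
Check: ψ(72) = 42·72 + 87 = 3111 = 32·97 + 7 ≡ 7 (mod 97).

72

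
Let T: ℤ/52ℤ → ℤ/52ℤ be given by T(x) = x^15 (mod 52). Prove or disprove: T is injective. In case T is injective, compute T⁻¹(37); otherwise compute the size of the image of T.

T(2): Repeated squaring mod 52: 2^1 ≡ 2, 2^2 ≡ 2² = 4, 2^4 ≡ 4² = 16, 2^8 ≡ 16² = 256 ≡ 48. Since 15 = 8 + 4 + 2 + 1, 2^15 ≡ 48·16·4·2: 48·16 = 768 ≡ 40, then 40·4 = 160 ≡ 4, then 4·2 = 8. So 2^15 ≡ 8 (mod 52).
T(6): Repeated squaring mod 52: 6^1 ≡ 6, 6^2 ≡ 6² = 36, 6^4 ≡ 36² = 1296 ≡ 48, 6^8 ≡ 48² = 2304 ≡ 16. Since 15 = 8 + 4 + 2 + 1, 6^15 ≡ 16·48·36·6: 16·48 = 768 ≡ 40, then 40·36 = 1440 ≡ 36, then 36·6 = 216 ≡ 8. So 6^15 ≡ 8 (mod 52).
So T(2) = T(6) = 8 while 2 ≠ 6, therefore T is not injective.
Since T is not injective, we determine |image(T)|. Computing x^15 mod 52 for each x (by repeated squaring, reducing mod 52 at every step), the values T(0), T(1), …, T(51) are: 0, 1, 8, 27, 12, 21, 8, 31, 44, 1, 12, 31, 12, 13, 40, 47, 40, 25, 8, 47, 44, 5, 40, 51, 44, 25, 0, 27, 8, 1, 12, 47, 8, 5, 44, 27, 12, 5, 12, 39, 40, 21, 40, 51, 8, 21, 44, 31, 40, 25, 44, 51.
The distinct values are {0, 1, 5, 8, 12, 13, 21, 25, 27, 31, 39, 40, 44, 47, 51}; there are 15 of them.

15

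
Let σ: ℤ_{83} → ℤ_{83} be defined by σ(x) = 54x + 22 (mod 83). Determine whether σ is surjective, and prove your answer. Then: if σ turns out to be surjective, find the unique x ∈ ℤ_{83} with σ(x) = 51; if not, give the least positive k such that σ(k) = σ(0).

Since gcd(54, 83) = 1, 54 is invertible modulo 83. Euclid's algorithm: 83 = 1·54 + 29, 54 = 1·29 + 25, 29 = 1·25 + 4, 25 = 6·4 + 1; back-substituting gives 1 = 20·54 − 13·83, so 54⁻¹ ≡ 20 (mod 83).
For any y ∈ ℤ_{83}, x = 20(y − 22) mod 83 satisfies σ(x) = 54·20(y − 22) + 22 ≡ y (since 54·20 ≡ 1 mod 83). So every y has a preimage.
Thus σ is surjective.
Since σ is surjective, we compute σ⁻¹(51): solve 54x + 22 ≡ 51 (mod 83), i.e. 54x ≡ 29 (mod 83).
Multiplying by 54⁻¹ = 20 gives x ≡ 20·29 = 580 = 6·83 + 82 ≡ 82 (mod 83).
Check: σ(82) = 54·82 + 22 = 4450 = 53·83 + 51 ≡ 51 (mod 83).

82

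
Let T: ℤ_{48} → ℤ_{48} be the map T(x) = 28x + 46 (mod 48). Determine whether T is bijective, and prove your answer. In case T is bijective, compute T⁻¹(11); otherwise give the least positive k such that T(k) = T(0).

Recall that T is injective when T(a) = T(b) forces a = b.
We have gcd(28, 48) = 4 > 1. Taking a = 0 and b = 12: T(0) = 46 and T(12) = 28·12 + 46 = 382 ≡ 46 (mod 48).
So T(0) = T(12) while 0 ≠ 12, therefore T is not injective, hence not bijective.
Since T is not bijective, we find the least positive k with T(k) = T(0): this means 28k ≡ 0 (mod 48), i.e. 48 ∣ 28k. Since gcd(28, 48) = 4, dividing through by 4 this holds exactly when 12 ∣ 7k, and as gcd(7, 12) = 1, exactly when 12 ∣ k.
The smallest positive such k is 12.

12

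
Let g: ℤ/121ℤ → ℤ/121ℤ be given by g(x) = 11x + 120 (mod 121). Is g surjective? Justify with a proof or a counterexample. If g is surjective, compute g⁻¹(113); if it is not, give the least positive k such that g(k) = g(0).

11

Since gcd(11, 121) = 11, we have 11x ≡ 0 (mod 11) for all x, so g(x) ≡ 10 (mod 11).
But 0 ≢ 10 (mod 11), so 0 ∈ ℤ/121ℤ has no preimage. Therefore g is not surjective.
Since g is not surjective, we find the least positive k with g(k) = g(0): this means 11k ≡ 0 (mod 121), i.e. 121 ∣ 11k. Since gcd(11, 121) = 11, dividing through by 11 this holds exactly when 11 ∣ k.
The smallest positive such k is 11.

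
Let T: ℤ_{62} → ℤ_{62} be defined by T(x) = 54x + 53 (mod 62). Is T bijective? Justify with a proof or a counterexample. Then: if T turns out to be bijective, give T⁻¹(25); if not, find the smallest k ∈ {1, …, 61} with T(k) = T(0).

We have gcd(54, 62) = 2 > 1. Taking x_1 = 0 and x_2 = 31: T(0) = 53 and T(31) = 54·31 + 53 = 1727 ≡ 53 (mod 62).
So T(0) = T(31) while 0 ≠ 31, therefore T is not injective, hence not bijective.
Since T is not bijective, we find the least positive k with T(k) = T(0): this means 54k ≡ 0 (mod 62), i.e. 62 ∣ 54k. Since gcd(54, 62) = 2, dividing through by 2 this holds exactly when 31 ∣ 27k, and as gcd(27, 31) = 1, exactly when 31 ∣ k.
The smallest positive such k is 31.

31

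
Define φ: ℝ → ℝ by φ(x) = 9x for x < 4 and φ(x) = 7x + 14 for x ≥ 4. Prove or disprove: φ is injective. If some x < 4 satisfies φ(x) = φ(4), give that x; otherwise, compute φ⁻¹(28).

Both pieces are strictly increasing (slopes 9 and 7), so each is injective on its own interval.
The left piece maps (−∞, 4) onto (−∞, 36); the right piece maps [4, ∞) onto [42, ∞).
These images are disjoint, so no value is attained by both pieces. Therefore φ is injective.
Because the two images are disjoint, no x < 4 has φ(x) = φ(4), so we compute φ⁻¹(28): 28 lies in (−∞, 36), so solve 9x = 28: x = (28 − 0)/9 = 28/9.

28/9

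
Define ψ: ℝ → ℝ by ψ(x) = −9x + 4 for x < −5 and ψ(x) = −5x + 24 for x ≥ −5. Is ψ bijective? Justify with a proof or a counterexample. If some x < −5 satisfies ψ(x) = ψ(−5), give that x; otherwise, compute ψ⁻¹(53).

-49/9

Both pieces are strictly decreasing (slopes −9 and −5), so each is injective on its own interval.
The left piece maps (−∞, −5) onto (49, ∞); the right piece maps [−5, ∞) onto (−∞, 49].
Since 49 = 49, the images partition ℝ: ψ is injective and surjective, hence bijective.
Because the two images are disjoint, no x < −5 has ψ(x) = ψ(−5), so we compute ψ⁻¹(53): 53 lies in (49, ∞), so solve −9x + 4 = 53: x = (53 − 4)/(−9) = −49/9.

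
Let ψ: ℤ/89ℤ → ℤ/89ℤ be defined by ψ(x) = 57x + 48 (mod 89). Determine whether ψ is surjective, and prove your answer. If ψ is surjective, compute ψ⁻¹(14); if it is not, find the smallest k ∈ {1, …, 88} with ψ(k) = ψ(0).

Since gcd(57, 89) = 1, 57 is invertible modulo 89. Euclid's algorithm: 89 = 1·57 + 32, 57 = 1·32 + 25, 32 = 1·25 + 7, 25 = 3·7 + 4, 7 = 1·4 + 3, 4 = 1·3 + 1; back-substituting gives 1 = 25·57 − 16·89, so 57⁻¹ ≡ 25 (mod 89).
Then y ↦ 25(y − 48) is a two-sided inverse to ψ, so every y ∈ ℤ/89ℤ has a preimage.
Hence ψ is surjective.
Since ψ is surjective, we find ψ⁻¹(14): we need 57x ≡ 14 − 48 ≡ 55 (mod 89). Using 57⁻¹ = 25: x ≡ 25·55 = 1375 = 15·89 + 40, so x = 40.
Check: ψ(40) = 57·40 + 48 = 2328 = 26·89 + 14 ≡ 14 (mod 89).

40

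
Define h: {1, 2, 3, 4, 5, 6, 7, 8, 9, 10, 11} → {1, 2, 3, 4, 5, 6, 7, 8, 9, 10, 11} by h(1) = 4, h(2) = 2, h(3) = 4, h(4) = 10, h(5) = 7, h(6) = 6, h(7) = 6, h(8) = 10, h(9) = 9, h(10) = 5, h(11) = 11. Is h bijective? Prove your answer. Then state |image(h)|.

8

h(1) = 4 = h(3) with 1 ≠ 3, so h is not injective, hence not bijective.
The image of h is {2, 4, 5, 6, 7, 9, 10, 11}, which has 8 elements.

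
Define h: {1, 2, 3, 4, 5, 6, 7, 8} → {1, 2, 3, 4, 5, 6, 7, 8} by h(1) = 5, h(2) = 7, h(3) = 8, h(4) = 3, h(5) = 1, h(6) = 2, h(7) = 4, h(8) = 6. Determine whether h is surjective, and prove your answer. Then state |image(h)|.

Every element of the codomain has a preimage: 1 = h(5), 2 = h(6), 3 = h(4), 4 = h(7), 5 = h(1), 6 = h(8), 7 = h(2), 8 = h(3).
So h is surjective.
The image of h is {1, 2, 3, 4, 5, 6, 7, 8}, which has 8 elements.

8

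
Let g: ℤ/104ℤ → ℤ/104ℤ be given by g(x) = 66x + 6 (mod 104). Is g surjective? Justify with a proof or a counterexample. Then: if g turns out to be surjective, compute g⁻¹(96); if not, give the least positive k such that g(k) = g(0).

Since gcd(66, 104) = 2, we have 66x ≡ 0 (mod 2) for all x, so g(x) ≡ 0 (mod 2).
But 1 ≢ 0 (mod 2), so 1 ∈ ℤ/104ℤ has no preimage. Hence g is not surjective.
Since g is not surjective, we find the least positive k with g(k) = g(0): this means 66k ≡ 0 (mod 104), i.e. 104 ∣ 66k. Since gcd(66, 104) = 2, dividing through by 2 this holds exactly when 52 ∣ 33k, and as gcd(33, 52) = 1, exactly when 52 ∣ k.
The smallest positive such k is 52.

52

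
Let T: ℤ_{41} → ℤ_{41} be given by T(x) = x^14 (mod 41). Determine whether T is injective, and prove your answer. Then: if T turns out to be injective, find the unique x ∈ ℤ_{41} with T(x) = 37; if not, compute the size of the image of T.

T(20): Repeated squaring mod 41: 20^1 ≡ 20, 20^2 ≡ 20² = 400 ≡ 31, 20^4 ≡ 31² = 961 ≡ 18, 20^8 ≡ 18² = 324 ≡ 37. Since 14 = 8 + 4 + 2, 20^14 ≡ 37·18·31: 37·18 = 666 ≡ 10, then 10·31 = 310 ≡ 23. So 20^14 ≡ 23 (mod 41).
T(21): Repeated squaring mod 41: 21^1 ≡ 21, 21^2 ≡ 21² = 441 ≡ 31, 21^4 ≡ 31² = 961 ≡ 18, 21^8 ≡ 18² = 324 ≡ 37. Since 14 = 8 + 4 + 2, 21^14 ≡ 37·18·31: 37·18 = 666 ≡ 10, then 10·31 = 310 ≡ 23. So 21^14 ≡ 23 (mod 41).
So T(20) = T(21) = 23 while 20 ≠ 21, so T is not injective.
Since T is not injective, we determine |image(T)|. Computing x^14 mod 41 for each x (by repeated squaring, reducing mod 41 at every step), the values T(0), T(1), …, T(40) are: 0, 1, 25, 32, 10, 31, 21, 2, 4, 40, 37, 36, 33, 20, 9, 8, 18, 5, 16, 39, 23, 23, 39, 16, 5, 18, 8, 9, 20, 33, 36, 37, 40, 4, 2, 21, 31, 10, 32, 25, 1.
The distinct values are {0, 1, 2, 4, 5, 8, 9, 10, 16, 18, 20, 21, 23, 25, 31, 32, 33, 36, 37, 39, 40}; there are 21 of them.

21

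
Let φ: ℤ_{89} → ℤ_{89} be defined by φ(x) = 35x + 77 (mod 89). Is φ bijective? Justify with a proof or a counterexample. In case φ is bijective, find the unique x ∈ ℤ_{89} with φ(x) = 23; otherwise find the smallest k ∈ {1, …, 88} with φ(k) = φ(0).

Suppose φ(a) = φ(b) in ℤ_{89}. Then 35a + 77 ≡ 35b + 77 (mod 89), so 35(a − b) ≡ 0 (mod 89).
Since gcd(35, 89) = 1, 35 is invertible modulo 89, therefore a − b ≡ 0 (mod 89), i.e. a = b.
We now compute 35⁻¹ mod 89 explicitly. Euclid's algorithm: 89 = 2·35 + 19, 35 = 1·19 + 16, 19 = 1·16 + 3, 16 = 5·3 + 1; back-substituting gives 1 = 28·35 − 11·89, so 35⁻¹ ≡ 28 (mod 89).
For any y ∈ ℤ_{89}, x = 28(y − 77) mod 89 satisfies φ(x) = 35·28(y − 77) + 77 ≡ y (since 35·28 ≡ 1 mod 89). So every y has a preimage.
Hence φ is bijective.
Since φ is bijective, we compute φ⁻¹(23): solve 35x + 77 ≡ 23 (mod 89), i.e. 35x ≡ 35 (mod 89).
Multiplying by 35⁻¹ = 28 gives x ≡ 28·35 = 980 = 11·89 + 1 ≡ 1 (mod 89).
Check: φ(1) = 35·1 + 77 = 112 = 1·89 + 23 ≡ 23 (mod 89).

1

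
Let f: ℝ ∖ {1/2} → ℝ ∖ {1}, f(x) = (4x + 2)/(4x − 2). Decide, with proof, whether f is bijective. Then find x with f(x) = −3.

1/4

Suppose f(a) = f(b). Cross-multiplying: (4a + 2)(4b − 2) = (4b + 2)(4a − 2).
Expanding both sides and cancelling the symmetric terms leaves −16·(a − b) = 0. Since −16 ≠ 0, a = b. So f is injective.
For any y ≠ 1, solving y(4x − 2) = 4x + 2 for x gives a well-defined x ≠ 1/2. So f is surjective.
Hence f is bijective.
Solving f(x) = −3: cross-multiplying gives 4x + 2 = −3(4x − 2), which rearranges to 16x = 4, so x = 1/4.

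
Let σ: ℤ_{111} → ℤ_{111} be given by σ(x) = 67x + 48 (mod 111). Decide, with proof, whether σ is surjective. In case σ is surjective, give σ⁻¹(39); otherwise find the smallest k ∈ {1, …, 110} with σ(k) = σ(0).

By definition, σ is surjective if every y in the codomain equals σ(x) for some x in the domain.
Since gcd(67, 111) = 1, 67 is invertible modulo 111. Euclid's algorithm: 111 = 1·67 + 44, 67 = 1·44 + 23, 44 = 1·23 + 21, 23 = 1·21 + 2, 21 = 10·2 + 1; back-substituting gives 1 = 58·67 − 35·111, so 67⁻¹ ≡ 58 (mod 111).
For any y ∈ ℤ_{111}, x = 58(y − 48) mod 111 satisfies σ(x) = 67·58(y − 48) + 48 ≡ y (since 67·58 ≡ 1 mod 111). So every y has a preimage.
Thus σ is surjective.
Since σ is surjective, we find σ⁻¹(39): we need 67x ≡ 39 − 48 ≡ 102 (mod 111). Using 67⁻¹ = 58: x ≡ 58·102 = 5916 = 53·111 + 33, so x = 33.
Check: σ(33) = 67·33 + 48 = 2259 = 20·111 + 39 ≡ 39 (mod 111).

33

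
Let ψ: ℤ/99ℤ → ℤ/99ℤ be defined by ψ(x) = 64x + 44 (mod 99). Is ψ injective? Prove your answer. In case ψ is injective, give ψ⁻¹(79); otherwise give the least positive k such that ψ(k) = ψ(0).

98

Suppose ψ(s) = ψ(t) in ℤ/99ℤ. Then 64s + 44 ≡ 64t + 44 (mod 99), so 64(s − t) ≡ 0 (mod 99).
Since gcd(64, 99) = 1, 64 is invertible modulo 99, therefore s − t ≡ 0 (mod 99), i.e. s = t.
Thus ψ is injective.
We now compute 64⁻¹ mod 99 explicitly. Euclid's algorithm: 99 = 1·64 + 35, 64 = 1·35 + 29, 35 = 1·29 + 6, 29 = 4·6 + 5, 6 = 1·5 + 1; back-substituting gives 1 = 82·64 − 53·99, so 64⁻¹ ≡ 82 (mod 99).
Since ψ is injective, we compute ψ⁻¹(79): solve 64x + 44 ≡ 79 (mod 99), i.e. 64x ≡ 35 (mod 99).
Multiplying by 64⁻¹ = 82 gives x ≡ 82·35 = 2870 = 28·99 + 98 ≡ 98 (mod 99).
Check: ψ(98) = 64·98 + 44 = 6316 = 63·99 + 79 ≡ 79 (mod 99).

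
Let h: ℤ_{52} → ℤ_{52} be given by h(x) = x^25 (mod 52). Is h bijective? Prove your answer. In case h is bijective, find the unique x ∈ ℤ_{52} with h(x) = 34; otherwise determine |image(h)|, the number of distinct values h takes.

h(0) = 0^25 = 0.
h(26): Repeated squaring mod 52: 26^1 ≡ 26, 26^2 ≡ 26² = 676 ≡ 0, 26^4 ≡ 0² = 0, 26^8 ≡ 0² = 0, 26^16 ≡ 0² = 0. Since 25 = 16 + 8 + 1, 26^25 ≡ 0·0·26: 0·0 = 0, then 0·26 = 0. So 26^25 ≡ 0 (mod 52).
So h(0) = h(26) = 0 while 0 ≠ 26, thus h is not injective, hence not bijective.
Since h is not bijective, we determine |image(h)|. Computing x^25 mod 52 for each x (by repeated squaring, reducing mod 52 at every step), the values h(0), h(1), …, h(51) are: 0, 1, 28, 3, 4, 5, 32, 7, 8, 9, 36, 11, 12, 13, 40, 15, 16, 17, 44, 19, 20, 21, 48, 23, 24, 25, 0, 27, 28, 29, 4, 31, 32, 33, 8, 35, 36, 37, 12, 39, 40, 41, 16, 43, 44, 45, 20, 47, 48, 49, 24, 51.
The distinct values are {0, 1, 3, 4, 5, 7, 8, 9, 11, 12, 13, 15, 16, 17, 19, 20, 21, 23, 24, 25, 27, 28, 29, 31, 32, 33, 35, 36, 37, 39, 40, 41, 43, 44, 45, 47, 48, 49, 51}; there are 39 of them.

39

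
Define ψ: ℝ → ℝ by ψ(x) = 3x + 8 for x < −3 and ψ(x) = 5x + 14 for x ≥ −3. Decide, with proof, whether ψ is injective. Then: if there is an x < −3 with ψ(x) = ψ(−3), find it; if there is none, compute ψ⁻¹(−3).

Both pieces are strictly increasing (slopes 3 and 5), so each is injective on its own interval.
The left piece maps (−∞, −3) onto (−∞, −1); the right piece maps [−3, ∞) onto [−1, ∞).
These images are disjoint, so no value is attained by both pieces. Hence ψ is injective.
Because the two images are disjoint, no x < −3 has ψ(x) = ψ(−3), so we compute ψ⁻¹(−3): −3 lies in (−∞, −1), so solve 3x + 8 = −3: x = (−3 − 8)/3 = −11/3.

-11/3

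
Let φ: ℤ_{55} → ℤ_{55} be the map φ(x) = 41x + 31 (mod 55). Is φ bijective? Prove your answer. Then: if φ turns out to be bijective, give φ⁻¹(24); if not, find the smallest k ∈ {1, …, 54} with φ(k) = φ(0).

28

If φ(s) = φ(t), then 41s ≡ 41t (mod 55). Because gcd(41, 55) = 1, we may cancel 41 to get s ≡ t (mod 55).
We now compute 41⁻¹ mod 55 explicitly. Euclid's algorithm: 55 = 1·41 + 14, 41 = 2·14 + 13, 14 = 1·13 + 1; back-substituting gives 1 = 51·41 − 38·55, so 41⁻¹ ≡ 51 (mod 55).
Then y ↦ 51(y − 31) is a two-sided inverse to φ, so every y ∈ ℤ_{55} has a preimage.
Hence φ is bijective.
Since φ is bijective, we compute φ⁻¹(24): solve 41x + 31 ≡ 24 (mod 55), i.e. 41x ≡ 48 (mod 55).
Multiplying by 41⁻¹ = 51 gives x ≡ 51·48 = 2448 = 44·55 + 28 ≡ 28 (mod 55).
Check: φ(28) = 41·28 + 31 = 1179 = 21·55 + 24 ≡ 24 (mod 55).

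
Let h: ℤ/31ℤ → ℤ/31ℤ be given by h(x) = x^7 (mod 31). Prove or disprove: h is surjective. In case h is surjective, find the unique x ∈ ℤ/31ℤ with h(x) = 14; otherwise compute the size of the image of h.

28

Since 31 is prime, the nonzero elements of ℤ/31ℤ form a cyclic group of order 30.
As gcd(7, 30) = 1, raising to the 7th power is a bijection on this group: if u^7 ≡ v^7 then (uv^{−1})^7 = 1, and the only element of order dividing gcd(7, 30) = 1 is 1, so u = v.
With h(0) = 0 this makes h injective on all of ℤ/31ℤ, hence bijective (finite equal-size domain and codomain). In particular h is surjective.
Since h is surjective, we find the preimage of 14. The inverse of x ↦ x^7 on (ℤ/31ℤ)^× is x ↦ x^13, because 7·13 = 91 = 3·30 + 1 ≡ 1 (mod 30) and x^{30} = 1 for x ≠ 0 (Fermat). So h⁻¹(14) = 14^13 mod 31.
Repeated squaring mod 31: 14^1 ≡ 14, 14^2 ≡ 14² = 196 ≡ 10, 14^4 ≡ 10² = 100 ≡ 7, 14^8 ≡ 7² = 49 ≡ 18. Since 13 = 8 + 4 + 1, 14^13 ≡ 18·7·14: 18·7 = 126 ≡ 2, then 2·14 = 28. So 14^13 ≡ 28 (mod 31).
Hence h⁻¹(14) = 28.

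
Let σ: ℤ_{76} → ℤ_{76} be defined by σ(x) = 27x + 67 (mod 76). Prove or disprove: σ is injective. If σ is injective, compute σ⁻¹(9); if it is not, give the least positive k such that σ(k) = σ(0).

Suppose σ(u) = σ(v) in ℤ_{76}. Then 27u + 67 ≡ 27v + 67 (mod 76), therefore 27(u − v) ≡ 0 (mod 76).
Since gcd(27, 76) = 1, 27 is invertible modulo 76, thus u − v ≡ 0 (mod 76), i.e. u = v.
Hence σ is injective.
We now compute 27⁻¹ mod 76 explicitly. Euclid's algorithm: 76 = 2·27 + 22, 27 = 1·22 + 5, 22 = 4·5 + 2, 5 = 2·2 + 1; back-substituting gives 1 = 31·27 − 11·76, so 27⁻¹ ≡ 31 (mod 76).
Since σ is injective, we find σ⁻¹(9): we need 27x ≡ 9 − 67 ≡ 18 (mod 76). Using 27⁻¹ = 31: x ≡ 31·18 = 558 = 7·76 + 26, so x = 26.
Check: σ(26) = 27·26 + 67 = 769 = 10·76 + 9 ≡ 9 (mod 76).

26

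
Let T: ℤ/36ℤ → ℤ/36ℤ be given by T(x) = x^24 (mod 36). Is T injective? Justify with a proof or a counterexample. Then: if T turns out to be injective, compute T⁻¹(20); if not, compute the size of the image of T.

4

T(2): Repeated squaring mod 36: 2^1 ≡ 2, 2^2 ≡ 2² = 4, 2^4 ≡ 4² = 16, 2^8 ≡ 16² = 256 ≡ 4, 2^16 ≡ 4² = 16. Since 24 = 16 + 8, 2^24 ≡ 16·4: 16·4 = 64 ≡ 28. So 2^24 ≡ 28 (mod 36).
T(4): Repeated squaring mod 36: 4^1 ≡ 4, 4^2 ≡ 4² = 16, 4^4 ≡ 16² = 256 ≡ 4, 4^8 ≡ 4² = 16, 4^16 ≡ 16² = 256 ≡ 4. Since 24 = 16 + 8, 4^24 ≡ 4·16: 4·16 = 64 ≡ 28. So 4^24 ≡ 28 (mod 36).
So T(2) = T(4) = 28 while 2 ≠ 4, thus T is not injective.
Since T is not injective, we determine |image(T)|. Computing x^24 mod 36 for each x (by repeated squaring, reducing mod 36 at every step), the values T(0), T(1), …, T(35) are: 0, 1, 28, 9, 28, 1, 0, 1, 28, 9, 28, 1, 0, 1, 28, 9, 28, 1, 0, 1, 28, 9, 28, 1, 0, 1, 28, 9, 28, 1, 0, 1, 28, 9, 28, 1.
The distinct values are {0, 1, 9, 28}; there are 4 of them.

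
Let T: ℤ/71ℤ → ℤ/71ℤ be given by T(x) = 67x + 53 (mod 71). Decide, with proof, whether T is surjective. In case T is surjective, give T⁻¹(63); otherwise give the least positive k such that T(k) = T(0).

33

Recall that surjectivity means every element of the codomain has a preimage under T.
Since gcd(67, 71) = 1, 67 is invertible modulo 71. Euclid's algorithm: 71 = 1·67 + 4, 67 = 16·4 + 3, 4 = 1·3 + 1; back-substituting gives 1 = 53·67 − 50·71, so 67⁻¹ ≡ 53 (mod 71).
Then y ↦ 53(y − 53) is a two-sided inverse to T, so every y ∈ ℤ/71ℤ has a preimage.
Therefore T is surjective.
Since T is surjective, we compute T⁻¹(63): solve 67x + 53 ≡ 63 (mod 71), i.e. 67x ≡ 10 (mod 71).
Multiplying by 67⁻¹ = 53 gives x ≡ 53·10 = 530 = 7·71 + 33 ≡ 33 (mod 71).
Check: T(33) = 67·33 + 53 = 2264 = 31·71 + 63 ≡ 63 (mod 71).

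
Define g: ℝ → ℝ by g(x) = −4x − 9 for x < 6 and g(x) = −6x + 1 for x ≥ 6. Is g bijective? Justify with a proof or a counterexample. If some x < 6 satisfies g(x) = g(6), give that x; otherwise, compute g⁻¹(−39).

20/3

Both pieces are strictly decreasing (slopes −4 and −6), so each is injective on its own interval.
The left piece maps (−∞, 6) onto (−33, ∞); the right piece maps [6, ∞) onto (−∞, −35].
The images leave a gap (−33 has no preimage), so g is not surjective, hence not bijective.
Because the two images are disjoint, no x < 6 has g(x) = g(6), so we compute g⁻¹(−39): −39 lies in (−∞, −35], so solve −6x + 1 = −39: x = (−39 − 1)/(−6) = 20/3.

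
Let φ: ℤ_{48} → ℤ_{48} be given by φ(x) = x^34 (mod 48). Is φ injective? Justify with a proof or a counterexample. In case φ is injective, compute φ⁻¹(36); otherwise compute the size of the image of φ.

6

φ(2): Repeated squaring mod 48: 2^1 ≡ 2, 2^2 ≡ 2² = 4, 2^4 ≡ 4² = 16, 2^8 ≡ 16² = 256 ≡ 16, 2^16 ≡ 16² = 256 ≡ 16, 2^32 ≡ 16² = 256 ≡ 16. Since 34 = 32 + 2, 2^34 ≡ 16·4: 16·4 = 64 ≡ 16. So 2^34 ≡ 16 (mod 48).
φ(4): Repeated squaring mod 48: 4^1 ≡ 4, 4^2 ≡ 4² = 16, 4^4 ≡ 16² = 256 ≡ 16, 4^8 ≡ 16² = 256 ≡ 16, 4^16 ≡ 16² = 256 ≡ 16, 4^32 ≡ 16² = 256 ≡ 16. Since 34 = 32 + 2, 4^34 ≡ 16·16: 16·16 = 256 ≡ 16. So 4^34 ≡ 16 (mod 48).
So φ(2) = φ(4) = 16 while 2 ≠ 4, therefore φ is not injective.
Since φ is not injective, we determine |image(φ)|. Computing x^34 mod 48 for each x (by repeated squaring, reducing mod 48 at every step), the values φ(0), φ(1), …, φ(47) are: 0, 1, 16, 9, 16, 25, 0, 1, 16, 33, 16, 25, 0, 25, 16, 33, 16, 1, 0, 25, 16, 9, 16, 1, 0, 1, 16, 9, 16, 25, 0, 1, 16, 33, 16, 25, 0, 25, 16, 33, 16, 1, 0, 25, 16, 9, 16, 1.
The distinct values are {0, 1, 9, 16, 25, 33}; there are 6 of them.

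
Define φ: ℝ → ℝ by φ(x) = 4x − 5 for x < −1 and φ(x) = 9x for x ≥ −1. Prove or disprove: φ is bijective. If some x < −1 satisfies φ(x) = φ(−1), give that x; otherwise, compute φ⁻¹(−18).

-13/4

Both pieces are strictly increasing (slopes 4 and 9), so each is injective on its own interval.
The left piece maps (−∞, −1) onto (−∞, −9); the right piece maps [−1, ∞) onto [−9, ∞).
Since −9 = −9, the images partition ℝ: φ is injective and surjective, hence bijective.
Because the two images are disjoint, no x < −1 has φ(x) = φ(−1), so we compute φ⁻¹(−18): −18 lies in (−∞, −9), so solve 4x − 5 = −18: x = (−18 + 5)/4 = −13/4.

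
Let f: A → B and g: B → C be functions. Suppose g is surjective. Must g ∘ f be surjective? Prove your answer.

No. Take A = {1}, B = C = {1, 2, 3, 4}, f(1) = 1, and g = identity (surjective).
Then (g ∘ f)(1) = 1, and 4 ∈ C has no preimage under g ∘ f, so g ∘ f is not surjective.

not surjective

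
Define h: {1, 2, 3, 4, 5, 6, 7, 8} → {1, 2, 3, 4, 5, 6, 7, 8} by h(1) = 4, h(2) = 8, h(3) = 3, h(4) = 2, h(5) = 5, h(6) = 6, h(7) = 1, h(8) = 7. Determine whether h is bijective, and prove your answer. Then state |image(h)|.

8

The values 4, 8, 3, 2, 5, 6, 1, 7 are a permutation of {1, 2, 3, 4, 5, 6, 7, 8}: each element appears exactly once.
So h is injective and surjective, hence bijective.
The image of h is {1, 2, 3, 4, 5, 6, 7, 8}, which has 8 elements.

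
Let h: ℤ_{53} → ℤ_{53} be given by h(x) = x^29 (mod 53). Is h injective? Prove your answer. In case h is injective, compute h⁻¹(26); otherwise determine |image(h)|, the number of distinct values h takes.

Since 53 is prime, the nonzero elements of ℤ_{53} form a cyclic group of order 52.
As gcd(29, 52) = 1, raising to the 29th power is a bijection on this group: if x_1^29 ≡ x_2^29 then (x_1x_2^{−1})^29 = 1, and the only element of order dividing gcd(29, 52) = 1 is 1, so x_1 = x_2.
With h(0) = 0 this makes h injective on all of ℤ_{53}, hence bijective (finite equal-size domain and codomain). In particular h is injective.
Since h is injective, we find the preimage of 26. The inverse of x ↦ x^29 on (ℤ_{53})^× is x ↦ x^9, because 29·9 = 261 = 5·52 + 1 ≡ 1 (mod 52) and x^{52} = 1 for x ≠ 0 (Fermat). So h⁻¹(26) = 26^9 mod 53.
Repeated squaring mod 53: 26^1 ≡ 26, 26^2 ≡ 26² = 676 ≡ 40, 26^4 ≡ 40² = 1600 ≡ 10, 26^8 ≡ 10² = 100 ≡ 47. Since 9 = 8 + 1, 26^9 ≡ 47·26: 47·26 = 1222 ≡ 3. So 26^9 ≡ 3 (mod 53).
Hence h⁻¹(26) = 3.

3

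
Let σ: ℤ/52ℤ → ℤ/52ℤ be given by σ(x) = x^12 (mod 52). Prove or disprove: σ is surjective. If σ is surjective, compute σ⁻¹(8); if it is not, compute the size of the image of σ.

4

σ(1) = 1^12 = 1.
σ(3): Repeated squaring mod 52: 3^1 ≡ 3, 3^2 ≡ 3² = 9, 3^4 ≡ 9² = 81 ≡ 29, 3^8 ≡ 29² = 841 ≡ 9. Since 12 = 8 + 4, 3^12 ≡ 9·29: 9·29 = 261 ≡ 1. So 3^12 ≡ 1 (mod 52).
So σ(1) = σ(3) = 1 while 1 ≠ 3, hence σ is not injective.
A non-injective map from the 52-element set ℤ/52ℤ to itself takes at most 51 distinct values, so it cannot be surjective. So σ is not surjective.
Since σ is not surjective, we determine |image(σ)|. Computing x^12 mod 52 for each x (by repeated squaring, reducing mod 52 at every step), the values σ(0), σ(1), …, σ(51) are: 0, 1, 40, 1, 40, 1, 40, 1, 40, 1, 40, 1, 40, 13, 40, 1, 40, 1, 40, 1, 40, 1, 40, 1, 40, 1, 0, 1, 40, 1, 40, 1, 40, 1, 40, 1, 40, 1, 40, 13, 40, 1, 40, 1, 40, 1, 40, 1, 40, 1, 40, 1.
The distinct values are {0, 1, 13, 40}; there are 4 of them.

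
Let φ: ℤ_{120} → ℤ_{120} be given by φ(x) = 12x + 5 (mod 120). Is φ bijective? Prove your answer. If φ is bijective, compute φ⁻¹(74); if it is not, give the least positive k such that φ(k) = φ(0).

We have gcd(12, 120) = 12 > 1. Taking s = 0 and t = 10: φ(0) = 5 and φ(10) = 12·10 + 5 = 125 ≡ 5 (mod 120).
So φ(0) = φ(10) while 0 ≠ 10, hence φ is not injective, hence not bijective.
Since φ is not bijective, we find the least positive k with φ(k) = φ(0): this means 12k ≡ 0 (mod 120), i.e. 120 ∣ 12k. Since gcd(12, 120) = 12, dividing through by 12 this holds exactly when 10 ∣ k.
The smallest positive such k is 10.

10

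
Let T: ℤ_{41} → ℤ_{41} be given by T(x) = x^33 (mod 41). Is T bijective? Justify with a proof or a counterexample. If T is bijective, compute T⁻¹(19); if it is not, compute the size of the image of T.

Since 41 is prime, the nonzero elements of ℤ_{41} form a cyclic group of order 40.
As gcd(33, 40) = 1, raising to the 33rd power is a bijection on this group: if x_1^33 ≡ x_2^33 then (x_1x_2^{−1})^33 = 1, and the only element of order dividing gcd(33, 40) = 1 is 1, so x_1 = x_2.
With T(0) = 0 this makes T injective on all of ℤ_{41}, hence bijective (finite equal-size domain and codomain). In particular T is bijective.
Since T is bijective, we find the preimage of 19. The inverse of x ↦ x^33 on (ℤ_{41})^× is x ↦ x^17, because 33·17 = 561 = 14·40 + 1 ≡ 1 (mod 40) and x^{40} = 1 for x ≠ 0 (Fermat). So T⁻¹(19) = 19^17 mod 41.
Repeated squaring mod 41: 19^1 ≡ 19, 19^2 ≡ 19² = 361 ≡ 33, 19^4 ≡ 33² = 1089 ≡ 23, 19^8 ≡ 23² = 529 ≡ 37, 19^16 ≡ 37² = 1369 ≡ 16. Since 17 = 16 + 1, 19^17 ≡ 16·19: 16·19 = 304 ≡ 17. So 19^17 ≡ 17 (mod 41).
Hence T⁻¹(19) = 17.

17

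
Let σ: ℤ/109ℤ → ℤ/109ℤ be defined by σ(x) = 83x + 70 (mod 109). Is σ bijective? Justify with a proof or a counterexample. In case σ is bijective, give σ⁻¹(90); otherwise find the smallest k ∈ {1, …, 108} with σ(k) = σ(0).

Recall: σ is injective if σ(a) = σ(b) implies a = b.
If σ(a) = σ(b), then 83a ≡ 83b (mod 109). Because gcd(83, 109) = 1, we may cancel 83 to get a ≡ b (mod 109).
We now compute 83⁻¹ mod 109 explicitly. Euclid's algorithm: 109 = 1·83 + 26, 83 = 3·26 + 5, 26 = 5·5 + 1; back-substituting gives 1 = 88·83 − 67·109, so 83⁻¹ ≡ 88 (mod 109).
For any y ∈ ℤ/109ℤ, x = 88(y − 70) mod 109 satisfies σ(x) = 83·88(y − 70) + 70 ≡ y (since 83·88 ≡ 1 mod 109). So every y has a preimage.
Thus σ is bijective.
Since σ is bijective, we find σ⁻¹(90): we need 83x ≡ 90 − 70 ≡ 20 (mod 109). Using 83⁻¹ = 88: x ≡ 88·20 = 1760 = 16·109 + 16, so x = 16.
Check: σ(16) = 83·16 + 70 = 1398 = 12·109 + 90 ≡ 90 (mod 109).

16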